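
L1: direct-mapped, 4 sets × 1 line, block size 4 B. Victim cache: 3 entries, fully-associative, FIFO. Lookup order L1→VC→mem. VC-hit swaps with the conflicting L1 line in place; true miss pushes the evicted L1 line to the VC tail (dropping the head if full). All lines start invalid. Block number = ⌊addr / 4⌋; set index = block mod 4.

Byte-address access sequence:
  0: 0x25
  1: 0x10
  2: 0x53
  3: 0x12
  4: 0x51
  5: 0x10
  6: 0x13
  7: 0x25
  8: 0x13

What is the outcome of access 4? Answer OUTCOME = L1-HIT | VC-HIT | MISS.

OUTCOME = VC-HIT

#0 0x25→b9/s1 MISS; vc=[]
#1 0x10→b4/s0 MISS; vc=[]
#2 0x53→b20/s0 MISS; vc=[4]
#3 0x12→b4/s0 VC-HIT; vc=[20]
#4 0x51→b20/s0 VC-HIT; vc=[4]
#5 0x10→b4/s0 VC-HIT; vc=[20]
#6 0x13→b4/s0 L1-HIT; vc=[20]
#7 0x25→b9/s1 L1-HIT; vc=[20]
#8 0x13→b4/s0 L1-HIT; vc=[20]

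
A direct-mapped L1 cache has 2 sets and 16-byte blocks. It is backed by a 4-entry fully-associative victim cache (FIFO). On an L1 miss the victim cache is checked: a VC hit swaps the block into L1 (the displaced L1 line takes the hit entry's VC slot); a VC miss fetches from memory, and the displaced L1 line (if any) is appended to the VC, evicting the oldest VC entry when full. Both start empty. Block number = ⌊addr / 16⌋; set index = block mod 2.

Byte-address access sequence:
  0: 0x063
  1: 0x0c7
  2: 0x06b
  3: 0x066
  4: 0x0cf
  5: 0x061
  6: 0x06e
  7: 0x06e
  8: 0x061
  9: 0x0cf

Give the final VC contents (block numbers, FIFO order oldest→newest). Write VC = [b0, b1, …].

VC = [6]

0: 0x63 (blk 6, set 0) → MISS  vc=[]
1: 0xc7 (blk 12, set 0) → MISS  vc=[6]
2: 0x6b (blk 6, set 0) → VC-HIT  vc=[12]
3: 0x66 (blk 6, set 0) → L1-HIT  vc=[12]
4: 0xcf (blk 12, set 0) → VC-HIT  vc=[6]
5: 0x61 (blk 6, set 0) → VC-HIT  vc=[12]
6: 0x6e (blk 6, set 0) → L1-HIT  vc=[12]
7: 0x6e (blk 6, set 0) → L1-HIT  vc=[12]
8: 0x61 (blk 6, set 0) → L1-HIT  vc=[12]
9: 0xcf (blk 12, set 0) → VC-HIT  vc=[6]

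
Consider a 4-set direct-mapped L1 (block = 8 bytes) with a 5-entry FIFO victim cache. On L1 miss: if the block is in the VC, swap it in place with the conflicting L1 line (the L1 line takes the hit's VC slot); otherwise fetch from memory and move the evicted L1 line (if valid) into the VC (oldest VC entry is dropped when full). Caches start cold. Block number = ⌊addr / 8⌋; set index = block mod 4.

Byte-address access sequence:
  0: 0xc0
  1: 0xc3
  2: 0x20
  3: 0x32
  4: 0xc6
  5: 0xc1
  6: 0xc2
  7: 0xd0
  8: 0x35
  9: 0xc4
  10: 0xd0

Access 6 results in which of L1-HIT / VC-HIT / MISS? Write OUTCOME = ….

0: 0xc0 (blk 24, set 0) → MISS  vc=[]
1: 0xc3 (blk 24, set 0) → L1-HIT  vc=[]
2: 0x20 (blk 4, set 0) → MISS  vc=[24]
3: 0x32 (blk 6, set 2) → MISS  vc=[24]
4: 0xc6 (blk 24, set 0) → VC-HIT  vc=[4]
5: 0xc1 (blk 24, set 0) → L1-HIT  vc=[4]
6: 0xc2 (blk 24, set 0) → L1-HIT  vc=[4]
7: 0xd0 (blk 26, set 2) → MISS  vc=[4, 6]
8: 0x35 (blk 6, set 2) → VC-HIT  vc=[4, 26]
9: 0xc4 (blk 24, set 0) → L1-HIT  vc=[4, 26]
10: 0xd0 (blk 26, set 2) → VC-HIT  vc=[4, 6]

OUTCOME = L1-HIT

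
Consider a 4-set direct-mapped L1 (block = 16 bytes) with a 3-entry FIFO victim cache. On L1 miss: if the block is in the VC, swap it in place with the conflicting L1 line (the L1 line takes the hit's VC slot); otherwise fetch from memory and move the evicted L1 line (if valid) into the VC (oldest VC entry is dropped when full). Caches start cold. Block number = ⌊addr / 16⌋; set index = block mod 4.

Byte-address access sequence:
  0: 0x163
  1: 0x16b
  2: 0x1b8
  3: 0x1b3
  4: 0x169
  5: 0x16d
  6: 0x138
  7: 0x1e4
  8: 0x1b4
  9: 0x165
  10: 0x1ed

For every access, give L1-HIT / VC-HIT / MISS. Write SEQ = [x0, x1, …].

#0 0x163→b22/s2 MISS; vc=[]
#1 0x16b→b22/s2 L1-HIT; vc=[]
#2 0x1b8→b27/s3 MISS; vc=[]
#3 0x1b3→b27/s3 L1-HIT; vc=[]
#4 0x169→b22/s2 L1-HIT; vc=[]
#5 0x16d→b22/s2 L1-HIT; vc=[]
#6 0x138→b19/s3 MISS; vc=[27]
#7 0x1e4→b30/s2 MISS; vc=[27,22]
#8 0x1b4→b27/s3 VC-HIT; vc=[19,22]
#9 0x165→b22/s2 VC-HIT; vc=[19,30]
#10 0x1ed→b30/s2 VC-HIT; vc=[19,22]

SEQ = [MISS, L1-HIT, MISS, L1-HIT, L1-HIT, L1-HIT, MISS, MISS, VC-HIT, VC-HIT, VC-HIT]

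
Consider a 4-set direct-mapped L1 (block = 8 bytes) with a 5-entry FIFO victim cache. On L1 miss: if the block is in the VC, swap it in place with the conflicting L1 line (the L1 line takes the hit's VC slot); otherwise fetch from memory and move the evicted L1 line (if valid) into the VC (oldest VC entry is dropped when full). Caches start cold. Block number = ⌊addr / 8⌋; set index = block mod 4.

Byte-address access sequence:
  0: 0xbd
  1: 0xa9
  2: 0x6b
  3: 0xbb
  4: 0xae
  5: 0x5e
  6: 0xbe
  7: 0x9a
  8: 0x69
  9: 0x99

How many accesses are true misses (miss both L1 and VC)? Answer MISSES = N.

MISSES = 5

  [0] addr=0xbd blk=23 s=3: MISS | VC []
  [1] addr=0xa9 blk=21 s=1: MISS | VC []
  [2] addr=0x6b blk=13 s=1: MISS | VC [21]
  [3] addr=0xbb blk=23 s=3: L1-HIT | VC [21]
  [4] addr=0xae blk=21 s=1: VC-HIT | VC [13]
  [5] addr=0x5e blk=11 s=3: MISS | VC [13, 23]
  [6] addr=0xbe blk=23 s=3: VC-HIT | VC [13, 11]
  [7] addr=0x9a blk=19 s=3: MISS | VC [13, 11, 23]
  [8] addr=0x69 blk=13 s=1: VC-HIT | VC [21, 11, 23]
  [9] addr=0x99 blk=19 s=3: L1-HIT | VC [21, 11, 23]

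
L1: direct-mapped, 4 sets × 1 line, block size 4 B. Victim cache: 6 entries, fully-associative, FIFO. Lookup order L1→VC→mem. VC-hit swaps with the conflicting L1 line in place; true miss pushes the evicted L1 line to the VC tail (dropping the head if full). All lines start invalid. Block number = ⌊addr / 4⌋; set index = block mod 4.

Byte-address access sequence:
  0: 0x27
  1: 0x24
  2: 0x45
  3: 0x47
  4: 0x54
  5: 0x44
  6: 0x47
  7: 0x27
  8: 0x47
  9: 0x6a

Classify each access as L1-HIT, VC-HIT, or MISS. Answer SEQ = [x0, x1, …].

#0 0x27→b9/s1 MISS; vc=[]
#1 0x24→b9/s1 L1-HIT; vc=[]
#2 0x45→b17/s1 MISS; vc=[9]
#3 0x47→b17/s1 L1-HIT; vc=[9]
#4 0x54→b21/s1 MISS; vc=[9,17]
#5 0x44→b17/s1 VC-HIT; vc=[9,21]
#6 0x47→b17/s1 L1-HIT; vc=[9,21]
#7 0x27→b9/s1 VC-HIT; vc=[17,21]
#8 0x47→b17/s1 VC-HIT; vc=[9,21]
#9 0x6a→b26/s2 MISS; vc=[9,21]

SEQ = [MISS, L1-HIT, MISS, L1-HIT, MISS, VC-HIT, L1-HIT, VC-HIT, VC-HIT, MISS]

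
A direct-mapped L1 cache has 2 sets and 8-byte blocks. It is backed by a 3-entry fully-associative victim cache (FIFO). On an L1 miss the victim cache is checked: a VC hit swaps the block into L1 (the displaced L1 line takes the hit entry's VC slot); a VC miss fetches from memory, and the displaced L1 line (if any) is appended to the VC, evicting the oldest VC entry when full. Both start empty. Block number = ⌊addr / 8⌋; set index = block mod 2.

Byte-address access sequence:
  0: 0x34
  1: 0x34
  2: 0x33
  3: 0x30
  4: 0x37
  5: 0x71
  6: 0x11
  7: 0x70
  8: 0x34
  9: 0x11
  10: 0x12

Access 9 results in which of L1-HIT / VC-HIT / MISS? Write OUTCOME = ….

OUTCOME = VC-HIT

  [0] addr=0x34 blk=6 s=0: MISS | VC []
  [1] addr=0x34 blk=6 s=0: L1-HIT | VC []
  [2] addr=0x33 blk=6 s=0: L1-HIT | VC []
  [3] addr=0x30 blk=6 s=0: L1-HIT | VC []
  [4] addr=0x37 blk=6 s=0: L1-HIT | VC []
  [5] addr=0x71 blk=14 s=0: MISS | VC [6]
  [6] addr=0x11 blk=2 s=0: MISS | VC [6, 14]
  [7] addr=0x70 blk=14 s=0: VC-HIT | VC [6, 2]
  [8] addr=0x34 blk=6 s=0: VC-HIT | VC [14, 2]
  [9] addr=0x11 blk=2 s=0: VC-HIT | VC [14, 6]
  [10] addr=0x12 blk=2 s=0: L1-HIT | VC [14, 6]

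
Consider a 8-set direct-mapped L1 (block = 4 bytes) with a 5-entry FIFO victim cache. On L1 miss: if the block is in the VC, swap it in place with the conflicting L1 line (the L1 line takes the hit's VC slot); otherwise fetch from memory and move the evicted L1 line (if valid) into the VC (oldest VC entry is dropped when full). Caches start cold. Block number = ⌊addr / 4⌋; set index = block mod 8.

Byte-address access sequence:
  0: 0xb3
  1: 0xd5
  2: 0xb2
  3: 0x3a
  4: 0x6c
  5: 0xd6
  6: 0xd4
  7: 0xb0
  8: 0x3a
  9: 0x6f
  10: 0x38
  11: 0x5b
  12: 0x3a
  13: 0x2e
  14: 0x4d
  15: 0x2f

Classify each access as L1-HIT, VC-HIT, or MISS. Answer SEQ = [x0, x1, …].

SEQ = [MISS, MISS, L1-HIT, MISS, MISS, L1-HIT, L1-HIT, L1-HIT, L1-HIT, L1-HIT, L1-HIT, MISS, VC-HIT, MISS, MISS, VC-HIT]

0: 0xb3 (blk 44, set 4) → MISS  vc=[]
1: 0xd5 (blk 53, set 5) → MISS  vc=[]
2: 0xb2 (blk 44, set 4) → L1-HIT  vc=[]
3: 0x3a (blk 14, set 6) → MISS  vc=[]
4: 0x6c (blk 27, set 3) → MISS  vc=[]
5: 0xd6 (blk 53, set 5) → L1-HIT  vc=[]
6: 0xd4 (blk 53, set 5) → L1-HIT  vc=[]
7: 0xb0 (blk 44, set 4) → L1-HIT  vc=[]
8: 0x3a (blk 14, set 6) → L1-HIT  vc=[]
9: 0x6f (blk 27, set 3) → L1-HIT  vc=[]
10: 0x38 (blk 14, set 6) → L1-HIT  vc=[]
11: 0x5b (blk 22, set 6) → MISS  vc=[14]
12: 0x3a (blk 14, set 6) → VC-HIT  vc=[22]
13: 0x2e (blk 11, set 3) → MISS  vc=[22, 27]
14: 0x4d (blk 19, set 3) → MISS  vc=[22, 27, 11]
15: 0x2f (blk 11, set 3) → VC-HIT  vc=[22, 27, 19]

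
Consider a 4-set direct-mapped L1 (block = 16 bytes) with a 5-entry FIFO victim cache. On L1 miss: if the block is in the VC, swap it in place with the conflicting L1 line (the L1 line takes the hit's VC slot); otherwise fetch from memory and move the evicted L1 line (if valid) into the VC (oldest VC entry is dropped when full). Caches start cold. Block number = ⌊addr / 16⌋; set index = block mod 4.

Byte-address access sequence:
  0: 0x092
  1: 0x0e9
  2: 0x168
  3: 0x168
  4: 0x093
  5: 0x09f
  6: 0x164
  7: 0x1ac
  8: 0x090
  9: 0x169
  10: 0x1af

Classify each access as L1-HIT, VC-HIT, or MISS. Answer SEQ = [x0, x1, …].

  [0] addr=0x92 blk=9 s=1: MISS | VC []
  [1] addr=0xe9 blk=14 s=2: MISS | VC []
  [2] addr=0x168 blk=22 s=2: MISS | VC [14]
  [3] addr=0x168 blk=22 s=2: L1-HIT | VC [14]
  [4] addr=0x93 blk=9 s=1: L1-HIT | VC [14]
  [5] addr=0x9f blk=9 s=1: L1-HIT | VC [14]
  [6] addr=0x164 blk=22 s=2: L1-HIT | VC [14]
  [7] addr=0x1ac blk=26 s=2: MISS | VC [14, 22]
  [8] addr=0x90 blk=9 s=1: L1-HIT | VC [14, 22]
  [9] addr=0x169 blk=22 s=2: VC-HIT | VC [14, 26]
  [10] addr=0x1af blk=26 s=2: VC-HIT | VC [14, 22]

SEQ = [MISS, MISS, MISS, L1-HIT, L1-HIT, L1-HIT, L1-HIT, MISS, L1-HIT, VC-HIT, VC-HIT]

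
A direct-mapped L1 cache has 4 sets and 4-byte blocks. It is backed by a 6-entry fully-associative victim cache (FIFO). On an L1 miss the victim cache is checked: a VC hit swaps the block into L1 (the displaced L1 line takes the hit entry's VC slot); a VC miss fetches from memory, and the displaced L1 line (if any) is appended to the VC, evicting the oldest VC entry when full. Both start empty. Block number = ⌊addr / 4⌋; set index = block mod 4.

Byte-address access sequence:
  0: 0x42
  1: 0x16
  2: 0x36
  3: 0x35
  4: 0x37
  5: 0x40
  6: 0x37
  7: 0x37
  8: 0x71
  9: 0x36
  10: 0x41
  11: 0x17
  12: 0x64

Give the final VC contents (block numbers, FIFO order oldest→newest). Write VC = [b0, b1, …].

VC = [13, 28, 5]

#0 0x42→b16/s0 MISS; vc=[]
#1 0x16→b5/s1 MISS; vc=[]
#2 0x36→b13/s1 MISS; vc=[5]
#3 0x35→b13/s1 L1-HIT; vc=[5]
#4 0x37→b13/s1 L1-HIT; vc=[5]
#5 0x40→b16/s0 L1-HIT; vc=[5]
#6 0x37→b13/s1 L1-HIT; vc=[5]
#7 0x37→b13/s1 L1-HIT; vc=[5]
#8 0x71→b28/s0 MISS; vc=[5,16]
#9 0x36→b13/s1 L1-HIT; vc=[5,16]
#10 0x41→b16/s0 VC-HIT; vc=[5,28]
#11 0x17→b5/s1 VC-HIT; vc=[13,28]
#12 0x64→b25/s1 MISS; vc=[13,28,5]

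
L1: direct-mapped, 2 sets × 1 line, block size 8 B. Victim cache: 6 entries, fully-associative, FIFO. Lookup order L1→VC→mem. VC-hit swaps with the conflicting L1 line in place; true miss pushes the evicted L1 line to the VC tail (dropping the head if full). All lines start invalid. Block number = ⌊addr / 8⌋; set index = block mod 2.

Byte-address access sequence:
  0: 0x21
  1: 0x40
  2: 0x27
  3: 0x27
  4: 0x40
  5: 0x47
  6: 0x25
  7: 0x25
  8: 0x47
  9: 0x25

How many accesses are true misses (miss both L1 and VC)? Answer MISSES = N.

MISSES = 2

0: 0x21 (blk 4, set 0) → MISS  vc=[]
1: 0x40 (blk 8, set 0) → MISS  vc=[4]
2: 0x27 (blk 4, set 0) → VC-HIT  vc=[8]
3: 0x27 (blk 4, set 0) → L1-HIT  vc=[8]
4: 0x40 (blk 8, set 0) → VC-HIT  vc=[4]
5: 0x47 (blk 8, set 0) → L1-HIT  vc=[4]
6: 0x25 (blk 4, set 0) → VC-HIT  vc=[8]
7: 0x25 (blk 4, set 0) → L1-HIT  vc=[8]
8: 0x47 (blk 8, set 0) → VC-HIT  vc=[4]
9: 0x25 (blk 4, set 0) → VC-HIT  vc=[8]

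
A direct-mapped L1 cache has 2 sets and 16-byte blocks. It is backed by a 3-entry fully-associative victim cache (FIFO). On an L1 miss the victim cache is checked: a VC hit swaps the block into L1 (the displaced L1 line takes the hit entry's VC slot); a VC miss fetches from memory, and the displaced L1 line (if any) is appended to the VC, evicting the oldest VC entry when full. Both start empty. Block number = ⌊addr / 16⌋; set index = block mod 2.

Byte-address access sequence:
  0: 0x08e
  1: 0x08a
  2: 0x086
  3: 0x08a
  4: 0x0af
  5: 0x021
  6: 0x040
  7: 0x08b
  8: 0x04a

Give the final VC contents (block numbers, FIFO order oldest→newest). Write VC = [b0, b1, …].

#0 0x8e→b8/s0 MISS; vc=[]
#1 0x8a→b8/s0 L1-HIT; vc=[]
#2 0x86→b8/s0 L1-HIT; vc=[]
#3 0x8a→b8/s0 L1-HIT; vc=[]
#4 0xaf→b10/s0 MISS; vc=[8]
#5 0x21→b2/s0 MISS; vc=[8,10]
#6 0x40→b4/s0 MISS; vc=[8,10,2]
#7 0x8b→b8/s0 VC-HIT; vc=[4,10,2]
#8 0x4a→b4/s0 VC-HIT; vc=[8,10,2]

VC = [8, 10, 2]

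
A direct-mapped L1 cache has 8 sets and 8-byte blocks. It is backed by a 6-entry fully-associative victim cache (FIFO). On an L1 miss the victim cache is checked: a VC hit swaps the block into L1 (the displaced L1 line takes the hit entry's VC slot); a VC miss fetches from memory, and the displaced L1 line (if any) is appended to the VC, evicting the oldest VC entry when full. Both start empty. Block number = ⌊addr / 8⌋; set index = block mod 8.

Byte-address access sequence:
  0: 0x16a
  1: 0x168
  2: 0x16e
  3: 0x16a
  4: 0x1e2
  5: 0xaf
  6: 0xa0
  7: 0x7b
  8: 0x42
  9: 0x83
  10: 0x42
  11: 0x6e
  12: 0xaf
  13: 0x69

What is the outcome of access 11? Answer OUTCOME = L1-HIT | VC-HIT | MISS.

#0 0x16a→b45/s5 MISS; vc=[]
#1 0x168→b45/s5 L1-HIT; vc=[]
#2 0x16e→b45/s5 L1-HIT; vc=[]
#3 0x16a→b45/s5 L1-HIT; vc=[]
#4 0x1e2→b60/s4 MISS; vc=[]
#5 0xaf→b21/s5 MISS; vc=[45]
#6 0xa0→b20/s4 MISS; vc=[45,60]
#7 0x7b→b15/s7 MISS; vc=[45,60]
#8 0x42→b8/s0 MISS; vc=[45,60]
#9 0x83→b16/s0 MISS; vc=[45,60,8]
#10 0x42→b8/s0 VC-HIT; vc=[45,60,16]
#11 0x6e→b13/s5 MISS; vc=[45,60,16,21]
#12 0xaf→b21/s5 VC-HIT; vc=[45,60,16,13]
#13 0x69→b13/s5 VC-HIT; vc=[45,60,16,21]

OUTCOME = MISS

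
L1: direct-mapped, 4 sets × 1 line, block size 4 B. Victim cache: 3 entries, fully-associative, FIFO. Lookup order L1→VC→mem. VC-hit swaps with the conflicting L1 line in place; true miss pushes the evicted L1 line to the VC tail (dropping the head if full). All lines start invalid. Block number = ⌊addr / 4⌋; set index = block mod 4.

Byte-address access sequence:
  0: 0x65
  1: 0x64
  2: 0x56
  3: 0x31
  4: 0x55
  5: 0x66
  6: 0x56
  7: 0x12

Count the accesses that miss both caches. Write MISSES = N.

MISSES = 4

  [0] addr=0x65 blk=25 s=1: MISS | VC []
  [1] addr=0x64 blk=25 s=1: L1-HIT | VC []
  [2] addr=0x56 blk=21 s=1: MISS | VC [25]
  [3] addr=0x31 blk=12 s=0: MISS | VC [25]
  [4] addr=0x55 blk=21 s=1: L1-HIT | VC [25]
  [5] addr=0x66 blk=25 s=1: VC-HIT | VC [21]
  [6] addr=0x56 blk=21 s=1: VC-HIT | VC [25]
  [7] addr=0x12 blk=4 s=0: MISS | VC [25, 12]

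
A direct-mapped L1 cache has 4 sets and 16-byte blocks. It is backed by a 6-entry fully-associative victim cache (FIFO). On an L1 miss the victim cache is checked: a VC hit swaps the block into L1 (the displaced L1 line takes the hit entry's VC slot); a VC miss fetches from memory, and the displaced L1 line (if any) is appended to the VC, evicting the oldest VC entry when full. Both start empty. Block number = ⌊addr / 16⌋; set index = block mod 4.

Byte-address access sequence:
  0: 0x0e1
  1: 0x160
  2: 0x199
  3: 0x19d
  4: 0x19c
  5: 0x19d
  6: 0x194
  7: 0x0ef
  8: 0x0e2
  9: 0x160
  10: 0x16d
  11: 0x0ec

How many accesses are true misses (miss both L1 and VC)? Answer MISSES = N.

MISSES = 3

  [0] addr=0xe1 blk=14 s=2: MISS | VC []
  [1] addr=0x160 blk=22 s=2: MISS | VC [14]
  [2] addr=0x199 blk=25 s=1: MISS | VC [14]
  [3] addr=0x19d blk=25 s=1: L1-HIT | VC [14]
  [4] addr=0x19c blk=25 s=1: L1-HIT | VC [14]
  [5] addr=0x19d blk=25 s=1: L1-HIT | VC [14]
  [6] addr=0x194 blk=25 s=1: L1-HIT | VC [14]
  [7] addr=0xef blk=14 s=2: VC-HIT | VC [22]
  [8] addr=0xe2 blk=14 s=2: L1-HIT | VC [22]
  [9] addr=0x160 blk=22 s=2: VC-HIT | VC [14]
  [10] addr=0x16d blk=22 s=2: L1-HIT | VC [14]
  [11] addr=0xec blk=14 s=2: VC-HIT | VC [22]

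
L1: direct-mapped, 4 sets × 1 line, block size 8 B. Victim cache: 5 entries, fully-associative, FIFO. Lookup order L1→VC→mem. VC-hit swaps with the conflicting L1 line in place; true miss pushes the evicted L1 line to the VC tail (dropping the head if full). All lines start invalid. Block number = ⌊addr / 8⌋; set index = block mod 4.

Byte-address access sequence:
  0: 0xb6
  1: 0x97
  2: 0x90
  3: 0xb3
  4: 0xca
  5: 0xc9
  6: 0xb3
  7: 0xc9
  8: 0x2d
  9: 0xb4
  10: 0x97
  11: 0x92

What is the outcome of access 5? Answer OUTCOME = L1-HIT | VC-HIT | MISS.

OUTCOME = L1-HIT

#0 0xb6→b22/s2 MISS; vc=[]
#1 0x97→b18/s2 MISS; vc=[22]
#2 0x90→b18/s2 L1-HIT; vc=[22]
#3 0xb3→b22/s2 VC-HIT; vc=[18]
#4 0xca→b25/s1 MISS; vc=[18]
#5 0xc9→b25/s1 L1-HIT; vc=[18]
#6 0xb3→b22/s2 L1-HIT; vc=[18]
#7 0xc9→b25/s1 L1-HIT; vc=[18]
#8 0x2d→b5/s1 MISS; vc=[18,25]
#9 0xb4→b22/s2 L1-HIT; vc=[18,25]
#10 0x97→b18/s2 VC-HIT; vc=[22,25]
#11 0x92→b18/s2 L1-HIT; vc=[22,25]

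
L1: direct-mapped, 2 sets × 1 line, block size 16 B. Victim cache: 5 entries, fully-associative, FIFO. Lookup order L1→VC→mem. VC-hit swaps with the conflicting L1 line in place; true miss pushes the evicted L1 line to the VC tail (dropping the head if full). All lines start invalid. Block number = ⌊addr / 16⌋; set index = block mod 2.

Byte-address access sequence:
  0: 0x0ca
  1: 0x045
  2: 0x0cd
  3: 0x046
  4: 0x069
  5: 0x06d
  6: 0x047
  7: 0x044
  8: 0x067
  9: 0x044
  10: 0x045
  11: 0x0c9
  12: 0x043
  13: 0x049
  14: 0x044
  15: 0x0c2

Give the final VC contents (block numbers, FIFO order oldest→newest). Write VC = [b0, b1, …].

VC = [4, 6]

  [0] addr=0xca blk=12 s=0: MISS | VC []
  [1] addr=0x45 blk=4 s=0: MISS | VC [12]
  [2] addr=0xcd blk=12 s=0: VC-HIT | VC [4]
  [3] addr=0x46 blk=4 s=0: VC-HIT | VC [12]
  [4] addr=0x69 blk=6 s=0: MISS | VC [12, 4]
  [5] addr=0x6d blk=6 s=0: L1-HIT | VC [12, 4]
  [6] addr=0x47 blk=4 s=0: VC-HIT | VC [12, 6]
  [7] addr=0x44 blk=4 s=0: L1-HIT | VC [12, 6]
  [8] addr=0x67 blk=6 s=0: VC-HIT | VC [12, 4]
  [9] addr=0x44 blk=4 s=0: VC-HIT | VC [12, 6]
  [10] addr=0x45 blk=4 s=0: L1-HIT | VC [12, 6]
  [11] addr=0xc9 blk=12 s=0: VC-HIT | VC [4, 6]
  [12] addr=0x43 blk=4 s=0: VC-HIT | VC [12, 6]
  [13] addr=0x49 blk=4 s=0: L1-HIT | VC [12, 6]
  [14] addr=0x44 blk=4 s=0: L1-HIT | VC [12, 6]
  [15] addr=0xc2 blk=12 s=0: VC-HIT | VC [4, 6]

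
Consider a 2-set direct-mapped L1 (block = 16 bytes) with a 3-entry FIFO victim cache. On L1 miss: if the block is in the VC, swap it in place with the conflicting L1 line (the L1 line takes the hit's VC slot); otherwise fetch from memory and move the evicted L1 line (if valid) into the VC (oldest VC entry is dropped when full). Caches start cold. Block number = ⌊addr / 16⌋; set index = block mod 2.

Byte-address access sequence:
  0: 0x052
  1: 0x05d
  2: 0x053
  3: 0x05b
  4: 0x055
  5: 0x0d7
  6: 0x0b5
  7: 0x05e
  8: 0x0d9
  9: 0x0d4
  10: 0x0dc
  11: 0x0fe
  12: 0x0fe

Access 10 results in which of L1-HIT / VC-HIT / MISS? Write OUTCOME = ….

  [0] addr=0x52 blk=5 s=1: MISS | VC []
  [1] addr=0x5d blk=5 s=1: L1-HIT | VC []
  [2] addr=0x53 blk=5 s=1: L1-HIT | VC []
  [3] addr=0x5b blk=5 s=1: L1-HIT | VC []
  [4] addr=0x55 blk=5 s=1: L1-HIT | VC []
  [5] addr=0xd7 blk=13 s=1: MISS | VC [5]
  [6] addr=0xb5 blk=11 s=1: MISS | VC [5, 13]
  [7] addr=0x5e blk=5 s=1: VC-HIT | VC [11, 13]
  [8] addr=0xd9 blk=13 s=1: VC-HIT | VC [11, 5]
  [9] addr=0xd4 blk=13 s=1: L1-HIT | VC [11, 5]
  [10] addr=0xdc blk=13 s=1: L1-HIT | VC [11, 5]
  [11] addr=0xfe blk=15 s=1: MISS | VC [11, 5, 13]
  [12] addr=0xfe blk=15 s=1: L1-HIT | VC [11, 5, 13]

OUTCOME = L1-HIT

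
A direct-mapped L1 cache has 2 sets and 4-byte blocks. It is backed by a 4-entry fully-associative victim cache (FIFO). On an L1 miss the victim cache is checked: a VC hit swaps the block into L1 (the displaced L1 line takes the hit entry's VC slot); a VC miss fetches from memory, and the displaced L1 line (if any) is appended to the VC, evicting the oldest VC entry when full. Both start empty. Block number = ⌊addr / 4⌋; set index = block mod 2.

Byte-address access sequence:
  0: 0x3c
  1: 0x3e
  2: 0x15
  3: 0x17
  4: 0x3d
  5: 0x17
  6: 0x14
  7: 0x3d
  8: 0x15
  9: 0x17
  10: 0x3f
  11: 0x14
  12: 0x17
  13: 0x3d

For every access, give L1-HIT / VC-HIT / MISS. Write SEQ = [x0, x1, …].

#0 0x3c→b15/s1 MISS; vc=[]
#1 0x3e→b15/s1 L1-HIT; vc=[]
#2 0x15→b5/s1 MISS; vc=[15]
#3 0x17→b5/s1 L1-HIT; vc=[15]
#4 0x3d→b15/s1 VC-HIT; vc=[5]
#5 0x17→b5/s1 VC-HIT; vc=[15]
#6 0x14→b5/s1 L1-HIT; vc=[15]
#7 0x3d→b15/s1 VC-HIT; vc=[5]
#8 0x15→b5/s1 VC-HIT; vc=[15]
#9 0x17→b5/s1 L1-HIT; vc=[15]
#10 0x3f→b15/s1 VC-HIT; vc=[5]
#11 0x14→b5/s1 VC-HIT; vc=[15]
#12 0x17→b5/s1 L1-HIT; vc=[15]
#13 0x3d→b15/s1 VC-HIT; vc=[5]

SEQ = [MISS, L1-HIT, MISS, L1-HIT, VC-HIT, VC-HIT, L1-HIT, VC-HIT, VC-HIT, L1-HIT, VC-HIT, VC-HIT, L1-HIT, VC-HIT]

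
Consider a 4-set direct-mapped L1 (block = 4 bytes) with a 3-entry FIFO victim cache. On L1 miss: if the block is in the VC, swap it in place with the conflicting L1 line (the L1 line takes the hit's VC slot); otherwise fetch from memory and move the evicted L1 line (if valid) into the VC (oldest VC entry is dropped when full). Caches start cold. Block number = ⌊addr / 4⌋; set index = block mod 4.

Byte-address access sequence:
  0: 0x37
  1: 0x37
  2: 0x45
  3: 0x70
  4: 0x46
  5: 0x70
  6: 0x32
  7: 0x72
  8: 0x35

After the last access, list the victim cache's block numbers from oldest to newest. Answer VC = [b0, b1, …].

VC = [17, 12]

#0 0x37→b13/s1 MISS; vc=[]
#1 0x37→b13/s1 L1-HIT; vc=[]
#2 0x45→b17/s1 MISS; vc=[13]
#3 0x70→b28/s0 MISS; vc=[13]
#4 0x46→b17/s1 L1-HIT; vc=[13]
#5 0x70→b28/s0 L1-HIT; vc=[13]
#6 0x32→b12/s0 MISS; vc=[13,28]
#7 0x72→b28/s0 VC-HIT; vc=[13,12]
#8 0x35→b13/s1 VC-HIT; vc=[17,12]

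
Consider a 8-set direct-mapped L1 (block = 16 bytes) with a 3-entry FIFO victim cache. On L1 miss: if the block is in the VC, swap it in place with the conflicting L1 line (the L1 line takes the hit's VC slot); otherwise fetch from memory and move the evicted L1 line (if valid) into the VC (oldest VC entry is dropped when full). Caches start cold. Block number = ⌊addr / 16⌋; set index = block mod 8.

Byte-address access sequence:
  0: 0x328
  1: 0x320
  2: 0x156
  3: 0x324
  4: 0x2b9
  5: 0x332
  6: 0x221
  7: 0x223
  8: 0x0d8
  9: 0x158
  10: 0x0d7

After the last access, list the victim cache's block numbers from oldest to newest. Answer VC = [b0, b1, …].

VC = [43, 50, 21]

0: 0x328 (blk 50, set 2) → MISS  vc=[]
1: 0x320 (blk 50, set 2) → L1-HIT  vc=[]
2: 0x156 (blk 21, set 5) → MISS  vc=[]
3: 0x324 (blk 50, set 2) → L1-HIT  vc=[]
4: 0x2b9 (blk 43, set 3) → MISS  vc=[]
5: 0x332 (blk 51, set 3) → MISS  vc=[43]
6: 0x221 (blk 34, set 2) → MISS  vc=[43, 50]
7: 0x223 (blk 34, set 2) → L1-HIT  vc=[43, 50]
8: 0xd8 (blk 13, set 5) → MISS  vc=[43, 50, 21]
9: 0x158 (blk 21, set 5) → VC-HIT  vc=[43, 50, 13]
10: 0xd7 (blk 13, set 5) → VC-HIT  vc=[43, 50, 21]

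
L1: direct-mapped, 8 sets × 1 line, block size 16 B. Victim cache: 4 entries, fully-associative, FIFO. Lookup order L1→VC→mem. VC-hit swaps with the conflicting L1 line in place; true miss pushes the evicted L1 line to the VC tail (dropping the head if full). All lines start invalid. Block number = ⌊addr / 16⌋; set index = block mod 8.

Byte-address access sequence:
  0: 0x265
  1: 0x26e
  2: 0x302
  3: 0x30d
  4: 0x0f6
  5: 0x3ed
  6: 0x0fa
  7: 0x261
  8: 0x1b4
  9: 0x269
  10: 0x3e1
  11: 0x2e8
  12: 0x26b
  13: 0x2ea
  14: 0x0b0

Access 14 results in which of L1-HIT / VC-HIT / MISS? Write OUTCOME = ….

#0 0x265→b38/s6 MISS; vc=[]
#1 0x26e→b38/s6 L1-HIT; vc=[]
#2 0x302→b48/s0 MISS; vc=[]
#3 0x30d→b48/s0 L1-HIT; vc=[]
#4 0xf6→b15/s7 MISS; vc=[]
#5 0x3ed→b62/s6 MISS; vc=[38]
#6 0xfa→b15/s7 L1-HIT; vc=[38]
#7 0x261→b38/s6 VC-HIT; vc=[62]
#8 0x1b4→b27/s3 MISS; vc=[62]
#9 0x269→b38/s6 L1-HIT; vc=[62]
#10 0x3e1→b62/s6 VC-HIT; vc=[38]
#11 0x2e8→b46/s6 MISS; vc=[38,62]
#12 0x26b→b38/s6 VC-HIT; vc=[46,62]
#13 0x2ea→b46/s6 VC-HIT; vc=[38,62]
#14 0xb0→b11/s3 MISS; vc=[38,62,27]

OUTCOME = MISS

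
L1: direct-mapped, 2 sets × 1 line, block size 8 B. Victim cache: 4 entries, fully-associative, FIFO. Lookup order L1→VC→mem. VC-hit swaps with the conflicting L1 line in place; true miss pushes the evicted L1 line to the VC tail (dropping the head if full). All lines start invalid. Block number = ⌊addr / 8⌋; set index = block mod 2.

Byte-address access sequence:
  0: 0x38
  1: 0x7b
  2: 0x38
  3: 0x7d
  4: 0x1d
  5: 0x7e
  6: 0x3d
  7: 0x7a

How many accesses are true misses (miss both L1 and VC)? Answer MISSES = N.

0: 0x38 (blk 7, set 1) → MISS  vc=[]
1: 0x7b (blk 15, set 1) → MISS  vc=[7]
2: 0x38 (blk 7, set 1) → VC-HIT  vc=[15]
3: 0x7d (blk 15, set 1) → VC-HIT  vc=[7]
4: 0x1d (blk 3, set 1) → MISS  vc=[7, 15]
5: 0x7e (blk 15, set 1) → VC-HIT  vc=[7, 3]
6: 0x3d (blk 7, set 1) → VC-HIT  vc=[15, 3]
7: 0x7a (blk 15, set 1) → VC-HIT  vc=[7, 3]

MISSES = 3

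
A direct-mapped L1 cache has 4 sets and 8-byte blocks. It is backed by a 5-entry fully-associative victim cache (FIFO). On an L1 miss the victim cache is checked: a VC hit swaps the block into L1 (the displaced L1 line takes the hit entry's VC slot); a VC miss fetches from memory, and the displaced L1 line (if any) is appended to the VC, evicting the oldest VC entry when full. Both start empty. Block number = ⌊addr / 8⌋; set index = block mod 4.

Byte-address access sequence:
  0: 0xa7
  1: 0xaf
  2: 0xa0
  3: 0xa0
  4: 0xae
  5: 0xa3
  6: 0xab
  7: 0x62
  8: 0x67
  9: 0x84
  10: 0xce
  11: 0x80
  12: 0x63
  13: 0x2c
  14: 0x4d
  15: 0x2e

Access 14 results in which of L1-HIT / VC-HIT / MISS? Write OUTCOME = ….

OUTCOME = MISS

#0 0xa7→b20/s0 MISS; vc=[]
#1 0xaf→b21/s1 MISS; vc=[]
#2 0xa0→b20/s0 L1-HIT; vc=[]
#3 0xa0→b20/s0 L1-HIT; vc=[]
#4 0xae→b21/s1 L1-HIT; vc=[]
#5 0xa3→b20/s0 L1-HIT; vc=[]
#6 0xab→b21/s1 L1-HIT; vc=[]
#7 0x62→b12/s0 MISS; vc=[20]
#8 0x67→b12/s0 L1-HIT; vc=[20]
#9 0x84→b16/s0 MISS; vc=[20,12]
#10 0xce→b25/s1 MISS; vc=[20,12,21]
#11 0x80→b16/s0 L1-HIT; vc=[20,12,21]
#12 0x63→b12/s0 VC-HIT; vc=[20,16,21]
#13 0x2c→b5/s1 MISS; vc=[20,16,21,25]
#14 0x4d→b9/s1 MISS; vc=[20,16,21,25,5]
#15 0x2e→b5/s1 VC-HIT; vc=[20,16,21,25,9]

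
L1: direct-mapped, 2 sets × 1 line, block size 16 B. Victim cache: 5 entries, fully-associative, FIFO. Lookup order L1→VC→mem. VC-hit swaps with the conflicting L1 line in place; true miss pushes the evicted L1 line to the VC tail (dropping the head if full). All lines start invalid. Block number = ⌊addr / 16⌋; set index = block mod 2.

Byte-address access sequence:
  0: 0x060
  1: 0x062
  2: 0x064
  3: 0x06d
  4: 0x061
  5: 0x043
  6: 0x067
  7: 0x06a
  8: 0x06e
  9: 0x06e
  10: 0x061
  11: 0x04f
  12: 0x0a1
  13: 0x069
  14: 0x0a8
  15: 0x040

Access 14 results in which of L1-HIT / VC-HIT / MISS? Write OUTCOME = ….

OUTCOME = VC-HIT

0: 0x60 (blk 6, set 0) → MISS  vc=[]
1: 0x62 (blk 6, set 0) → L1-HIT  vc=[]
2: 0x64 (blk 6, set 0) → L1-HIT  vc=[]
3: 0x6d (blk 6, set 0) → L1-HIT  vc=[]
4: 0x61 (blk 6, set 0) → L1-HIT  vc=[]
5: 0x43 (blk 4, set 0) → MISS  vc=[6]
6: 0x67 (blk 6, set 0) → VC-HIT  vc=[4]
7: 0x6a (blk 6, set 0) → L1-HIT  vc=[4]
8: 0x6e (blk 6, set 0) → L1-HIT  vc=[4]
9: 0x6e (blk 6, set 0) → L1-HIT  vc=[4]
10: 0x61 (blk 6, set 0) → L1-HIT  vc=[4]
11: 0x4f (blk 4, set 0) → VC-HIT  vc=[6]
12: 0xa1 (blk 10, set 0) → MISS  vc=[6, 4]
13: 0x69 (blk 6, set 0) → VC-HIT  vc=[10, 4]
14: 0xa8 (blk 10, set 0) → VC-HIT  vc=[6, 4]
15: 0x40 (blk 4, set 0) → VC-HIT  vc=[6, 10]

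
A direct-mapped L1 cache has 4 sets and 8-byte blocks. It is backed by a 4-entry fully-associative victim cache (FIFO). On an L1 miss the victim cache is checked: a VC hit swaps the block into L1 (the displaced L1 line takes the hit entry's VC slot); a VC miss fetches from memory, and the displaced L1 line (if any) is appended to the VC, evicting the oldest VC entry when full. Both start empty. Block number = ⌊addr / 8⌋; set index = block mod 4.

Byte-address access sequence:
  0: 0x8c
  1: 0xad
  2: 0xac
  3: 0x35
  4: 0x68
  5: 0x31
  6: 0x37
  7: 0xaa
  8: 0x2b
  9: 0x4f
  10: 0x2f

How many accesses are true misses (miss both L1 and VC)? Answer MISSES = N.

  [0] addr=0x8c blk=17 s=1: MISS | VC []
  [1] addr=0xad blk=21 s=1: MISS | VC [17]
  [2] addr=0xac blk=21 s=1: L1-HIT | VC [17]
  [3] addr=0x35 blk=6 s=2: MISS | VC [17]
  [4] addr=0x68 blk=13 s=1: MISS | VC [17, 21]
  [5] addr=0x31 blk=6 s=2: L1-HIT | VC [17, 21]
  [6] addr=0x37 blk=6 s=2: L1-HIT | VC [17, 21]
  [7] addr=0xaa blk=21 s=1: VC-HIT | VC [17, 13]
  [8] addr=0x2b blk=5 s=1: MISS | VC [17, 13, 21]
  [9] addr=0x4f blk=9 s=1: MISS | VC [17, 13, 21, 5]
  [10] addr=0x2f blk=5 s=1: VC-HIT | VC [17, 13, 21, 9]

MISSES = 6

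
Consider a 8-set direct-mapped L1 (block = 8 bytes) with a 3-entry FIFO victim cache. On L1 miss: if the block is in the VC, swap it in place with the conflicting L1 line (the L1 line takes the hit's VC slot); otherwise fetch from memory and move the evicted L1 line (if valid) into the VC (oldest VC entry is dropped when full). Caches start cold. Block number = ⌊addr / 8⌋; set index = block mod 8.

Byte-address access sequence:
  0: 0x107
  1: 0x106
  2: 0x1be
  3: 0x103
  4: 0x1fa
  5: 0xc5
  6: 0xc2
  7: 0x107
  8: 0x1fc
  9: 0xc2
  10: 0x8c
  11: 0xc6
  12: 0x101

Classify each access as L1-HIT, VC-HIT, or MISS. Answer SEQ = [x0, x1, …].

SEQ = [MISS, L1-HIT, MISS, L1-HIT, MISS, MISS, L1-HIT, VC-HIT, L1-HIT, VC-HIT, MISS, L1-HIT, VC-HIT]

#0 0x107→b32/s0 MISS; vc=[]
#1 0x106→b32/s0 L1-HIT; vc=[]
#2 0x1be→b55/s7 MISS; vc=[]
#3 0x103→b32/s0 L1-HIT; vc=[]
#4 0x1fa→b63/s7 MISS; vc=[55]
#5 0xc5→b24/s0 MISS; vc=[55,32]
#6 0xc2→b24/s0 L1-HIT; vc=[55,32]
#7 0x107→b32/s0 VC-HIT; vc=[55,24]
#8 0x1fc→b63/s7 L1-HIT; vc=[55,24]
#9 0xc2→b24/s0 VC-HIT; vc=[55,32]
#10 0x8c→b17/s1 MISS; vc=[55,32]
#11 0xc6→b24/s0 L1-HIT; vc=[55,32]
#12 0x101→b32/s0 VC-HIT; vc=[55,24]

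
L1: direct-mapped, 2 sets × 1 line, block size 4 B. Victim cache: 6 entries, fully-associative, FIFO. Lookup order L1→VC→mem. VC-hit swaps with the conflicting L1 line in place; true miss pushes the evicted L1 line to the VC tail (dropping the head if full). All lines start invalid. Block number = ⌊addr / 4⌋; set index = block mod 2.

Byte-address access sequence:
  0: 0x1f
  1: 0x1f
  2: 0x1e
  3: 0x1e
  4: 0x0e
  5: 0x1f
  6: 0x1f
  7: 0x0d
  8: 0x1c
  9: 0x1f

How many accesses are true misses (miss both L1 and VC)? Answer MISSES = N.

MISSES = 2

#0 0x1f→b7/s1 MISS; vc=[]
#1 0x1f→b7/s1 L1-HIT; vc=[]
#2 0x1e→b7/s1 L1-HIT; vc=[]
#3 0x1e→b7/s1 L1-HIT; vc=[]
#4 0xe→b3/s1 MISS; vc=[7]
#5 0x1f→b7/s1 VC-HIT; vc=[3]
#6 0x1f→b7/s1 L1-HIT; vc=[3]
#7 0xd→b3/s1 VC-HIT; vc=[7]
#8 0x1c→b7/s1 VC-HIT; vc=[3]
#9 0x1f→b7/s1 L1-HIT; vc=[3]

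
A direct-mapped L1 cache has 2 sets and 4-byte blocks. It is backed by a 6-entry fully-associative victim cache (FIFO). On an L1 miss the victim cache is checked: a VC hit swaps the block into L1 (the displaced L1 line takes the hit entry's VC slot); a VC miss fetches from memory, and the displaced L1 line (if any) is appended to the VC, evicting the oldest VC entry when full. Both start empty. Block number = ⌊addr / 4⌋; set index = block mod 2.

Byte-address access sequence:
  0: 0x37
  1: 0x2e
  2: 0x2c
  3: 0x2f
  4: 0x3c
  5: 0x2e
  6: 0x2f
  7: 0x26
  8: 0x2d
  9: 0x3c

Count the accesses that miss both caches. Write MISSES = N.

MISSES = 4

0: 0x37 (blk 13, set 1) → MISS  vc=[]
1: 0x2e (blk 11, set 1) → MISS  vc=[13]
2: 0x2c (blk 11, set 1) → L1-HIT  vc=[13]
3: 0x2f (blk 11, set 1) → L1-HIT  vc=[13]
4: 0x3c (blk 15, set 1) → MISS  vc=[13, 11]
5: 0x2e (blk 11, set 1) → VC-HIT  vc=[13, 15]
6: 0x2f (blk 11, set 1) → L1-HIT  vc=[13, 15]
7: 0x26 (blk 9, set 1) → MISS  vc=[13, 15, 11]
8: 0x2d (blk 11, set 1) → VC-HIT  vc=[13, 15, 9]
9: 0x3c (blk 15, set 1) → VC-HIT  vc=[13, 11, 9]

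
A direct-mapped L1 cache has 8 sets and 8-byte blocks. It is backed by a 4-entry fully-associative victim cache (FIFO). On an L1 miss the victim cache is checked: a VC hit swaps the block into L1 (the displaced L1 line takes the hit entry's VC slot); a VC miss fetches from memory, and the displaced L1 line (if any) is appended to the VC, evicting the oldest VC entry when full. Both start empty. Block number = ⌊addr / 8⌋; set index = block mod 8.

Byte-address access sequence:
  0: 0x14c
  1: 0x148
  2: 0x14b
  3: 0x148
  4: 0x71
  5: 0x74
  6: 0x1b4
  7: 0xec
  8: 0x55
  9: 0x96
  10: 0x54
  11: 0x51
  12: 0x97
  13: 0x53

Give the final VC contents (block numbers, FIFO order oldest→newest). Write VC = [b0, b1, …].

  [0] addr=0x14c blk=41 s=1: MISS | VC []
  [1] addr=0x148 blk=41 s=1: L1-HIT | VC []
  [2] addr=0x14b blk=41 s=1: L1-HIT | VC []
  [3] addr=0x148 blk=41 s=1: L1-HIT | VC []
  [4] addr=0x71 blk=14 s=6: MISS | VC []
  [5] addr=0x74 blk=14 s=6: L1-HIT | VC []
  [6] addr=0x1b4 blk=54 s=6: MISS | VC [14]
  [7] addr=0xec blk=29 s=5: MISS | VC [14]
  [8] addr=0x55 blk=10 s=2: MISS | VC [14]
  [9] addr=0x96 blk=18 s=2: MISS | VC [14, 10]
  [10] addr=0x54 blk=10 s=2: VC-HIT | VC [14, 18]
  [11] addr=0x51 blk=10 s=2: L1-HIT | VC [14, 18]
  [12] addr=0x97 blk=18 s=2: VC-HIT | VC [14, 10]
  [13] addr=0x53 blk=10 s=2: VC-HIT | VC [14, 18]

VC = [14, 18]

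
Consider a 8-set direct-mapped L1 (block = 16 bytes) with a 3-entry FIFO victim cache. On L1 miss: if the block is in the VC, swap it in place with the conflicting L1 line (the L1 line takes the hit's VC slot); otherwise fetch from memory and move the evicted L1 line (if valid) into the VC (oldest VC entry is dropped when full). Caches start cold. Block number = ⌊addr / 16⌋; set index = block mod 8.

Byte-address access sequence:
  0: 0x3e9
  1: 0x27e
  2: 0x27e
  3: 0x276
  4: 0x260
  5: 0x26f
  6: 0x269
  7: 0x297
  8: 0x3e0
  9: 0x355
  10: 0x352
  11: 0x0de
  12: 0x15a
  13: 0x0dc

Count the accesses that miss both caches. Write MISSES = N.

MISSES = 7

  [0] addr=0x3e9 blk=62 s=6: MISS | VC []
  [1] addr=0x27e blk=39 s=7: MISS | VC []
  [2] addr=0x27e blk=39 s=7: L1-HIT | VC []
  [3] addr=0x276 blk=39 s=7: L1-HIT | VC []
  [4] addr=0x260 blk=38 s=6: MISS | VC [62]
  [5] addr=0x26f blk=38 s=6: L1-HIT | VC [62]
  [6] addr=0x269 blk=38 s=6: L1-HIT | VC [62]
  [7] addr=0x297 blk=41 s=1: MISS | VC [62]
  [8] addr=0x3e0 blk=62 s=6: VC-HIT | VC [38]
  [9] addr=0x355 blk=53 s=5: MISS | VC [38]
  [10] addr=0x352 blk=53 s=5: L1-HIT | VC [38]
  [11] addr=0xde blk=13 s=5: MISS | VC [38, 53]
  [12] addr=0x15a blk=21 s=5: MISS | VC [38, 53, 13]
  [13] addr=0xdc blk=13 s=5: VC-HIT | VC [38, 53, 21]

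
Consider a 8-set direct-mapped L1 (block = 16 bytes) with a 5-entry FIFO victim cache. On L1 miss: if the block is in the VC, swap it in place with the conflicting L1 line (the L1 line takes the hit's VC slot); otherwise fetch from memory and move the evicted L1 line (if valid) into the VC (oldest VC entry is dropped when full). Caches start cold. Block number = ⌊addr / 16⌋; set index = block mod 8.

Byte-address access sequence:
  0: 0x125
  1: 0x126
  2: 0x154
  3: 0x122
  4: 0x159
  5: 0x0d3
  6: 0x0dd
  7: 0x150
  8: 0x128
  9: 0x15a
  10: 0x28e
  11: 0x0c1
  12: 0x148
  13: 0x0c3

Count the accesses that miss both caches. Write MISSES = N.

MISSES = 6

  [0] addr=0x125 blk=18 s=2: MISS | VC []
  [1] addr=0x126 blk=18 s=2: L1-HIT | VC []
  [2] addr=0x154 blk=21 s=5: MISS | VC []
  [3] addr=0x122 blk=18 s=2: L1-HIT | VC []
  [4] addr=0x159 blk=21 s=5: L1-HIT | VC []
  [5] addr=0xd3 blk=13 s=5: MISS | VC [21]
  [6] addr=0xdd blk=13 s=5: L1-HIT | VC [21]
  [7] addr=0x150 blk=21 s=5: VC-HIT | VC [13]
  [8] addr=0x128 blk=18 s=2: L1-HIT | VC [13]
  [9] addr=0x15a blk=21 s=5: L1-HIT | VC [13]
  [10] addr=0x28e blk=40 s=0: MISS | VC [13]
  [11] addr=0xc1 blk=12 s=4: MISS | VC [13]
  [12] addr=0x148 blk=20 s=4: MISS | VC [13, 12]
  [13] addr=0xc3 blk=12 s=4: VC-HIT | VC [13, 20]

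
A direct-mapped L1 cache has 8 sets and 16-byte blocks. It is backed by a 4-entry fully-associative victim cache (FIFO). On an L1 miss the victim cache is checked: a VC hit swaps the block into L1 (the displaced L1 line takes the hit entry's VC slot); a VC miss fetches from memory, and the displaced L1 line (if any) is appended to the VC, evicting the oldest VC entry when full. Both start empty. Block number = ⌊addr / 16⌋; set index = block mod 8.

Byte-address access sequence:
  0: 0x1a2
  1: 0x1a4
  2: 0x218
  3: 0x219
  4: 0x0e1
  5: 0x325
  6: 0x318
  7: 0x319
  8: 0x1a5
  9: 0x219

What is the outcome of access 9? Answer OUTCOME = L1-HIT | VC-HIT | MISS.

OUTCOME = VC-HIT

#0 0x1a2→b26/s2 MISS; vc=[]
#1 0x1a4→b26/s2 L1-HIT; vc=[]
#2 0x218→b33/s1 MISS; vc=[]
#3 0x219→b33/s1 L1-HIT; vc=[]
#4 0xe1→b14/s6 MISS; vc=[]
#5 0x325→b50/s2 MISS; vc=[26]
#6 0x318→b49/s1 MISS; vc=[26,33]
#7 0x319→b49/s1 L1-HIT; vc=[26,33]
#8 0x1a5→b26/s2 VC-HIT; vc=[50,33]
#9 0x219→b33/s1 VC-HIT; vc=[50,49]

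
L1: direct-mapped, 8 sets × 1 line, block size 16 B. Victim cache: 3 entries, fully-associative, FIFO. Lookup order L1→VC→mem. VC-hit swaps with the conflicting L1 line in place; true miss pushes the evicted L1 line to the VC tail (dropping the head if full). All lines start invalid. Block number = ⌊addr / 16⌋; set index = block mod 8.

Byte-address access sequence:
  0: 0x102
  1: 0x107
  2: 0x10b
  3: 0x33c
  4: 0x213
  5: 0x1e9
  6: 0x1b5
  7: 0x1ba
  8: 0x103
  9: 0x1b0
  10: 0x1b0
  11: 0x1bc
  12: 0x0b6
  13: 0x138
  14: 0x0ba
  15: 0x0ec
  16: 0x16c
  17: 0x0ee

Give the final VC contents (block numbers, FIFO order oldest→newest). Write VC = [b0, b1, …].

#0 0x102→b16/s0 MISS; vc=[]
#1 0x107→b16/s0 L1-HIT; vc=[]
#2 0x10b→b16/s0 L1-HIT; vc=[]
#3 0x33c→b51/s3 MISS; vc=[]
#4 0x213→b33/s1 MISS; vc=[]
#5 0x1e9→b30/s6 MISS; vc=[]
#6 0x1b5→b27/s3 MISS; vc=[51]
#7 0x1ba→b27/s3 L1-HIT; vc=[51]
#8 0x103→b16/s0 L1-HIT; vc=[51]
#9 0x1b0→b27/s3 L1-HIT; vc=[51]
#10 0x1b0→b27/s3 L1-HIT; vc=[51]
#11 0x1bc→b27/s3 L1-HIT; vc=[51]
#12 0xb6→b11/s3 MISS; vc=[51,27]
#13 0x138→b19/s3 MISS; vc=[51,27,11]
#14 0xba→b11/s3 VC-HIT; vc=[51,27,19]
#15 0xec→b14/s6 MISS; vc=[27,19,30]
#16 0x16c→b22/s6 MISS; vc=[19,30,14]
#17 0xee→b14/s6 VC-HIT; vc=[19,30,22]

VC = [19, 30, 22]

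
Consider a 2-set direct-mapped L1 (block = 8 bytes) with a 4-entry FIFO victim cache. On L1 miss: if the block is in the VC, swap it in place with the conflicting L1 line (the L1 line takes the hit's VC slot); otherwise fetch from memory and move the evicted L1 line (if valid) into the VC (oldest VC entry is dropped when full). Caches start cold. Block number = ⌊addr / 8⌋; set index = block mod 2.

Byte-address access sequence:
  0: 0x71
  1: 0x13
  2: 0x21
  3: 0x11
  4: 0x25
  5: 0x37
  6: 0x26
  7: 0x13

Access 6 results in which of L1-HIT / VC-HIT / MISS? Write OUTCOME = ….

#0 0x71→b14/s0 MISS; vc=[]
#1 0x13→b2/s0 MISS; vc=[14]
#2 0x21→b4/s0 MISS; vc=[14,2]
#3 0x11→b2/s0 VC-HIT; vc=[14,4]
#4 0x25→b4/s0 VC-HIT; vc=[14,2]
#5 0x37→b6/s0 MISS; vc=[14,2,4]
#6 0x26→b4/s0 VC-HIT; vc=[14,2,6]
#7 0x13→b2/s0 VC-HIT; vc=[14,4,6]

OUTCOME = VC-HIT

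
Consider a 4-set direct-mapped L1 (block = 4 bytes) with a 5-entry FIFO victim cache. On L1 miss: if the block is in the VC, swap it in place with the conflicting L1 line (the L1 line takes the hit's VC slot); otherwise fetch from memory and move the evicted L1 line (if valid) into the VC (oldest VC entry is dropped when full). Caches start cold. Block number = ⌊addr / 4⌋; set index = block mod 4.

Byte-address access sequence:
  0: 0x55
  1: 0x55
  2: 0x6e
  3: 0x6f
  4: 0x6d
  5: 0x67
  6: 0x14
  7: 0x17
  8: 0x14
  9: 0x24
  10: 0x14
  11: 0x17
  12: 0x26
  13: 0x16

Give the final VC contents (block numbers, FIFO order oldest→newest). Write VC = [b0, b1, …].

0: 0x55 (blk 21, set 1) → MISS  vc=[]
1: 0x55 (blk 21, set 1) → L1-HIT  vc=[]
2: 0x6e (blk 27, set 3) → MISS  vc=[]
3: 0x6f (blk 27, set 3) → L1-HIT  vc=[]
4: 0x6d (blk 27, set 3) → L1-HIT  vc=[]
5: 0x67 (blk 25, set 1) → MISS  vc=[21]
6: 0x14 (blk 5, set 1) → MISS  vc=[21, 25]
7: 0x17 (blk 5, set 1) → L1-HIT  vc=[21, 25]
8: 0x14 (blk 5, set 1) → L1-HIT  vc=[21, 25]
9: 0x24 (blk 9, set 1) → MISS  vc=[21, 25, 5]
10: 0x14 (blk 5, set 1) → VC-HIT  vc=[21, 25, 9]
11: 0x17 (blk 5, set 1) → L1-HIT  vc=[21, 25, 9]
12: 0x26 (blk 9, set 1) → VC-HIT  vc=[21, 25, 5]
13: 0x16 (blk 5, set 1) → VC-HIT  vc=[21, 25, 9]

VC = [21, 25, 9]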